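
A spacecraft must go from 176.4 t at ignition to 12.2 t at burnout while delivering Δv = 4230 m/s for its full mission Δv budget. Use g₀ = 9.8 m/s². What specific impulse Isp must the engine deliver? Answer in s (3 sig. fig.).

Isp ≈ 162 s

ln(m₀/m_f) = ln(176400/12200) = ln(14.46) = 2.6713.
Using Δv = v_e ln(m₀/m_f): v_e = Δv / ln(m₀/m_f) = 4230 / 2.6713 = 1583.5 m/s.
Isp = v_e / g₀ = 1583.5 / 9.8 = 161.6 s.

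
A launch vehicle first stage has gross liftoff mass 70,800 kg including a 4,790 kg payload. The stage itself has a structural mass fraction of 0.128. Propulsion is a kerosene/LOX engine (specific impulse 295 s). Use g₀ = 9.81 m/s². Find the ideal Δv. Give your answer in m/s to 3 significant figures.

Δv ≈ 4850 m/s

Stage wet mass = m₀ − payload = 70,800 − 4,790 = 66,010 kg.
Stage dry mass = ε × stage wet mass = 0.128 × 66,010 = 8,449.28 kg.
Burnout mass m_f = stage dry + payload = 8,449.28 + 4,790 = 13,239.28 kg.
v_e = Isp · g₀ = 295 × 9.81 = 2894.0 m/s.
By the Tsiolkovsky rocket equation, Δv = v_e · ln(70,800/13,239.28) = 2894.0 × ln(5.348) = 2894.0 × 1.6767 ≈ 4852 m/s.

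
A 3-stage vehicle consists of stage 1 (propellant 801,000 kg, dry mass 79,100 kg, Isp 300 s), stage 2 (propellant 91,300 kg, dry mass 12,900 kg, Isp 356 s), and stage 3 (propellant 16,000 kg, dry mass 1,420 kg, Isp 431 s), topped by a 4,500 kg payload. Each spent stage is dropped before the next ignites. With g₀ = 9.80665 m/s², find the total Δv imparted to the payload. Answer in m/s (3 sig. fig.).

Ignition mass of stage 1 = 801,000+79,100 + 91,300+12,900 + 16,000+1,420 + 4,500 = 1,006,220 kg.
Stage 1: m₀ = 1,006,220 kg, m_f = 1,006,220 − 801,000 = 205,220 kg; Δv = 300×9.80665×ln(4.903) = 2942.0×1.5899 ≈ 4677 m/s.
Stage 2: m₀ = 126,120 kg, m_f = 126,120 − 91,300 = 34,820 kg; Δv = 356×9.80665×ln(3.622) = 3491.2×1.2870 ≈ 4493 m/s.
Stage 3: m₀ = 21,920 kg, m_f = 21,920 − 16,000 = 5,920 kg; Δv = 431×9.80665×ln(3.703) = 4226.7×1.3091 ≈ 5533 m/s.
Total Δv = 4677 + 4493 + 5533 = 14703 m/s.

Δv ≈ 14700 m/s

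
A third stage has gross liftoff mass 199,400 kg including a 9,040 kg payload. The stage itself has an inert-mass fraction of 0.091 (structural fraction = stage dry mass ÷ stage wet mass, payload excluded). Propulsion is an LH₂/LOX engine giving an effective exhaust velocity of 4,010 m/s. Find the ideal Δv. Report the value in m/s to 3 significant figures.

Δv ≈ 8110 m/s

Stage wet mass = m₀ − payload = 199,400 − 9,040 = 190,360 kg.
Stage dry mass = ε × stage wet mass = 0.091 × 190,360 = 17,322.8 kg.
Burnout mass m_f = stage dry + payload = 17,322.8 + 9,040 = 26,362.8 kg.
Δv = v_e · ln(199,400/26,362.8) = 4010.0 × ln(7.564) = 4010.0 × 2.0234 ≈ 8114 m/s.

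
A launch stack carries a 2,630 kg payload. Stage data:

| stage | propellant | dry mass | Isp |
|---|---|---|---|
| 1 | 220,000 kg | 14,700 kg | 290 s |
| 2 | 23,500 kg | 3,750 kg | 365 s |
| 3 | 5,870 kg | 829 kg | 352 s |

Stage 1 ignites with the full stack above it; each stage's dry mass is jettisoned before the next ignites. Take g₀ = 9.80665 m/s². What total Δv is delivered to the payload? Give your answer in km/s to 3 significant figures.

Ignition mass of stage 1 = 220,000+14,700 + 23,500+3,750 + 5,870+829 + 2,630 = 271,279 kg.
Stage 1: m₀ = 271,279 kg, m_f = 271,279 − 220,000 = 51,279 kg; Δv = 290×9.80665×ln(5.29) = 2843.9×1.6659 ≈ 4738 m/s.
Stage 2: m₀ = 36,579 kg, m_f = 36,579 − 23,500 = 13,079 kg; Δv = 365×9.80665×ln(2.797) = 3579.4×1.0285 ≈ 3681 m/s.
Stage 3: m₀ = 9,329 kg, m_f = 9,329 − 5,870 = 3,459 kg; Δv = 352×9.80665×ln(2.697) = 3451.9×0.9921 ≈ 3425 m/s.
Total Δv = 4738 + 3681 + 3425 = 11844 m/s.

Δv ≈ 11.8 km/s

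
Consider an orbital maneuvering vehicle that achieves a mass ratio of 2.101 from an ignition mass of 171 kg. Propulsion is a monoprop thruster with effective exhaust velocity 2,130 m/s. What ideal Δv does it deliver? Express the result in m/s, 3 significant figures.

Δv ≈ 1580 m/s

Δv = v_e · ln(2.101) = 2130.0 × 0.7424 ≈ 1581.3 m/s.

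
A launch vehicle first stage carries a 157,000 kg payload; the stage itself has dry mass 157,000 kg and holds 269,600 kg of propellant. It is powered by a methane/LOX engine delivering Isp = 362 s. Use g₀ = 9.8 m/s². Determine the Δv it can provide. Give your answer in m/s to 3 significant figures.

Δv ≈ 2200 m/s

v_e = Isp · g₀ = 362 × 9.8 = 3547.6 m/s.
m₀ = payload + dry + propellant = 157,000 + 157,000 + 269,600 = 583,600 kg.
m_f = payload + dry = 157,000 + 157,000 = 314,000 kg.
Using Δv = v_e ln(m₀/m_f): Δv = v_e · ln(m₀/m_f) = 3547.6 × ln(1.859) = 3547.6 × 0.6198 ≈ 2198.9 m/s.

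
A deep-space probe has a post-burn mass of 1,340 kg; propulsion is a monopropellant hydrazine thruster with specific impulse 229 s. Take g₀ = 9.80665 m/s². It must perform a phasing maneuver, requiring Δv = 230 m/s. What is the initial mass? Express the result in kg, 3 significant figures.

v_e = Isp · g₀ = 229 × 9.80665 = 2245.7 m/s.
Using Δv = v_e ln(m₀/m_f): m₀/m_f = exp(Δv / v_e) = exp(230 / 2245.7) = exp(0.1024) = 1.1078.
m₀ = m_f × 1.1078 = 1,340 × 1.1078 = 1,484.45 kg.

initial mass ≈ 1480 kg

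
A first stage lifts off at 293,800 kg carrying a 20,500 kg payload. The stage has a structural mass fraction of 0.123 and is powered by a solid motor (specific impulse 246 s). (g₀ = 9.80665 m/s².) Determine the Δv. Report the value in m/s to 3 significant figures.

Stage wet mass = m₀ − payload = 293,800 − 20,500 = 273,300 kg.
Stage dry mass = ε × stage wet mass = 0.123 × 273,300 = 33,615.9 kg.
Burnout mass m_f = stage dry + payload = 33,615.9 + 20,500 = 54,115.9 kg.
v_e = Isp · g₀ = 246 × 9.80665 = 2412.4 m/s.
Δv = v_e · ln(293,800/54,115.9) = 2412.4 × ln(5.429) = 2412.4 × 1.6918 ≈ 4081 m/s.

Δv ≈ 4080 m/s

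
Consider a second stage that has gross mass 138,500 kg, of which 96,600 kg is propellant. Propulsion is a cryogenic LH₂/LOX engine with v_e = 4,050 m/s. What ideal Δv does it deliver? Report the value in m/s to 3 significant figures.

Δv ≈ 4840 m/s

m_f = m₀ − m_prop = 138,500 − 96,600 = 41,900 kg.
Δv = v_e · ln(m₀/m_f) = 4050.0 × ln(3.305) = 4050.0 × 1.1956 ≈ 4842.1 m/s.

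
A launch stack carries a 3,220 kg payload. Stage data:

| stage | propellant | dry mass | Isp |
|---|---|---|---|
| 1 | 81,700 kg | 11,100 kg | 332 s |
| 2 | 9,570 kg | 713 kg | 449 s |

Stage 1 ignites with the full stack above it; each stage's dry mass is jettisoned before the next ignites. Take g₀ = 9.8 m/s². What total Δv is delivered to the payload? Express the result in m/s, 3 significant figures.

Ignition mass of stage 1 = 81,700+11,100 + 9,570+713 + 3,220 = 106,303 kg.
Stage 1: m₀ = 106,303 kg, m_f = 106,303 − 81,700 = 24,603 kg; Δv = 332×9.8×ln(4.321) = 3253.6×1.4634 ≈ 4761 m/s.
Stage 2: m₀ = 13,503 kg, m_f = 13,503 − 9,570 = 3,933 kg; Δv = 449×9.8×ln(3.433) = 4400.2×1.2335 ≈ 5428 m/s.
Total Δv = 4761 + 5428 = 10189 m/s.

Δv ≈ 10200 m/s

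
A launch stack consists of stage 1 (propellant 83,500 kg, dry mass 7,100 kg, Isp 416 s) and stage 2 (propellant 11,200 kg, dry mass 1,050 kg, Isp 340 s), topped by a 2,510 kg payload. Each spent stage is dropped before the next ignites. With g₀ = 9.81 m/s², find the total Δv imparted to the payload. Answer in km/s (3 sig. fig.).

Δv ≈ 11.2 km/s

Ignition mass of stage 1 = 83,500+7,100 + 11,200+1,050 + 2,510 = 105,360 kg.
Stage 1: m₀ = 105,360 kg, m_f = 105,360 − 83,500 = 21,860 kg; Δv = 416×9.81×ln(4.82) = 4081.0×1.5727 ≈ 6418 m/s.
Stage 2: m₀ = 14,760 kg, m_f = 14,760 − 11,200 = 3,560 kg; Δv = 340×9.81×ln(4.146) = 3335.4×1.4222 ≈ 4743 m/s.
Total Δv = 6418 + 4743 = 11161 m/s.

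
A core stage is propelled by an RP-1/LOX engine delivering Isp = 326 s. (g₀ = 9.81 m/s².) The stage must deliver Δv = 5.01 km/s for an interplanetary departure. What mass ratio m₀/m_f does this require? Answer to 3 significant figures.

v_e = Isp · g₀ = 326 × 9.81 = 3198.1 m/s.
m₀/m_f = exp(Δv / v_e) = exp(5010 / 3198.1) = exp(1.5666) = 4.7902.

mass ratio ≈ 4.79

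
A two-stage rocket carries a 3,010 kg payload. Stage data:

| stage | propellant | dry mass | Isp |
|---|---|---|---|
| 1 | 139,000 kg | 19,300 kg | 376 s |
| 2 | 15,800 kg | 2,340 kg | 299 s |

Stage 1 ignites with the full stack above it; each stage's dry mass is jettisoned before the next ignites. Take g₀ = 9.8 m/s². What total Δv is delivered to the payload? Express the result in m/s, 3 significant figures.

Ignition mass of stage 1 = 139,000+19,300 + 15,800+2,340 + 3,010 = 179,450 kg.
Stage 1: m₀ = 179,450 kg, m_f = 179,450 − 139,000 = 40,450 kg; Δv = 376×9.8×ln(4.436) = 3684.8×1.4898 ≈ 5490 m/s.
Stage 2: m₀ = 21,150 kg, m_f = 21,150 − 15,800 = 5,350 kg; Δv = 299×9.8×ln(3.953) = 2930.2×1.3745 ≈ 4028 m/s.
Total Δv = 5490 + 4028 = 9518 m/s.

Δv ≈ 9520 m/s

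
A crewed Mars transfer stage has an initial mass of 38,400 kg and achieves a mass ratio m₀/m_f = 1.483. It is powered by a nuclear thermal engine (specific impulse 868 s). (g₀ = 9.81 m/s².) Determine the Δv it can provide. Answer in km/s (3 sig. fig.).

v_e = Isp · g₀ = 868 × 9.81 = 8515.1 m/s.
Using Δv = v_e ln(m₀/m_f): Δv = v_e · ln(1.483) = 8515.1 × 0.3941 ≈ 3355.5 m/s.

Δv ≈ 3.36 km/s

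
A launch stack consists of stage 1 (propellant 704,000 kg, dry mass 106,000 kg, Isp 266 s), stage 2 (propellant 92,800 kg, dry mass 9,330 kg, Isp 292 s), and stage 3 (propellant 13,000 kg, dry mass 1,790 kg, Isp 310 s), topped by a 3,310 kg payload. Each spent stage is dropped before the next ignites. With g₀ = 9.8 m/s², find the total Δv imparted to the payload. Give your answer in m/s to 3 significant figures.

Δv ≈ 11800 m/s

Ignition mass of stage 1 = 704,000+106,000 + 92,800+9,330 + 13,000+1,790 + 3,310 = 930,230 kg.
Stage 1: m₀ = 930,230 kg, m_f = 930,230 − 704,000 = 226,230 kg; Δv = 266×9.8×ln(4.112) = 2606.8×1.4139 ≈ 3686 m/s.
Stage 2: m₀ = 120,230 kg, m_f = 120,230 − 92,800 = 27,430 kg; Δv = 292×9.8×ln(4.383) = 2861.6×1.4778 ≈ 4229 m/s.
Stage 3: m₀ = 18,100 kg, m_f = 18,100 − 13,000 = 5,100 kg; Δv = 310×9.8×ln(3.549) = 3038.0×1.2667 ≈ 3848 m/s.
Total Δv = 3686 + 4229 + 3848 = 11763 m/s.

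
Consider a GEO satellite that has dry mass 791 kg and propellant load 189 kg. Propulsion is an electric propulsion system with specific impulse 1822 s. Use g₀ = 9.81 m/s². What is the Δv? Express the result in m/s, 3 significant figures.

Δv ≈ 3830 m/s

v_e = Isp · g₀ = 1822 × 9.81 = 17873.8 m/s.
m₀ = m_dry + m_prop = 791 + 189 = 980 kg.
Δv = v_e · ln(m₀/m_f) = 17873.8 × ln(1.239) = 17873.8 × 0.2143 ≈ 3829.5 m/s.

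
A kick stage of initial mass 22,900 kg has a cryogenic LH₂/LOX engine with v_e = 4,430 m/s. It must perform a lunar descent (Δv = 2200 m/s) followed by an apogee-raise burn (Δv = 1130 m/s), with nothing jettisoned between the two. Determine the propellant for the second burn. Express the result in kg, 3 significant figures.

After the first burn: m = 22900 × exp(−2200/4430.0) = 22900 × 0.60859 = 13,936.7 kg.
After the second burn: m = 13,936.7 × exp(−1130/4430.0) = 13,936.7 × 0.77486 = 10,799 kg.
Second-burn propellant = 13,936.7 − 10,799 = 3,137.7 kg.

propellant for the second burn ≈ 3140 kg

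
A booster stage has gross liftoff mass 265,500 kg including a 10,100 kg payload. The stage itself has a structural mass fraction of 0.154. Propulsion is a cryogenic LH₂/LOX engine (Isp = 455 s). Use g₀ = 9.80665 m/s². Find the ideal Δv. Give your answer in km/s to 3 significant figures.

Stage wet mass = m₀ − payload = 265,500 − 10,100 = 255,400 kg.
Stage dry mass = ε × stage wet mass = 0.154 × 255,400 = 39,331.6 kg.
Burnout mass m_f = stage dry + payload = 39,331.6 + 10,100 = 49,431.6 kg.
v_e = Isp · g₀ = 455 × 9.80665 = 4462.0 m/s.
Δv = v_e · ln(265,500/49,431.6) = 4462.0 × ln(5.371) = 4462.0 × 1.6810 ≈ 7501 m/s.

Δv ≈ 7.50 km/s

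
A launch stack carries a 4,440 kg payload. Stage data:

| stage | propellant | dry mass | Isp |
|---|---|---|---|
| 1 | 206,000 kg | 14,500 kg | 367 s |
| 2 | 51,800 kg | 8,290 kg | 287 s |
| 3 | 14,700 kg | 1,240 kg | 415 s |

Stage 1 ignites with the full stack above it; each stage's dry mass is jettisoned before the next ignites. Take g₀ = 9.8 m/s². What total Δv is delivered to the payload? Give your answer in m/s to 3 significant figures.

Ignition mass of stage 1 = 206,000+14,500 + 51,800+8,290 + 14,700+1,240 + 4,440 = 300,970 kg.
Stage 1: m₀ = 300,970 kg, m_f = 300,970 − 206,000 = 94,970 kg; Δv = 367×9.8×ln(3.169) = 3596.6×1.1534 ≈ 4148 m/s.
Stage 2: m₀ = 80,470 kg, m_f = 80,470 − 51,800 = 28,670 kg; Δv = 287×9.8×ln(2.807) = 2812.6×1.0320 ≈ 2903 m/s.
Stage 3: m₀ = 20,380 kg, m_f = 20,380 − 14,700 = 5,680 kg; Δv = 415×9.8×ln(3.588) = 4067.0×1.2776 ≈ 5196 m/s.
Total Δv = 4148 + 2903 + 5196 = 12247 m/s.

Δv ≈ 12200 m/s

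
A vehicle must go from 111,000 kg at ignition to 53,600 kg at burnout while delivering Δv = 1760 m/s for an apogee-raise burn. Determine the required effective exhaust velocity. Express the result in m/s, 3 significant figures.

ln(m₀/m_f) = ln(111000/53600) = ln(2.071) = 0.7280.
v_e = Δv / ln(m₀/m_f) = 1760 / 0.7280 = 2417.6 m/s.

v_e ≈ 2420 m/s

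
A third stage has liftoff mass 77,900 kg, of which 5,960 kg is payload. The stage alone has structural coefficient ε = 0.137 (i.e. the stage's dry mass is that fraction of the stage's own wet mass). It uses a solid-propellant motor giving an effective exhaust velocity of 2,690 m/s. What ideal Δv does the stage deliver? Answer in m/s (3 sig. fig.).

Δv ≈ 4290 m/s

Stage wet mass = m₀ − payload = 77,900 − 5,960 = 71,940 kg.
Stage dry mass = ε × stage wet mass = 0.137 × 71,940 = 9,855.78 kg.
Burnout mass m_f = stage dry + payload = 9,855.78 + 5,960 = 15,815.78 kg.
Δv = v_e · ln(77,900/15,815.78) = 2690.0 × ln(4.925) = 2690.0 × 1.5944 ≈ 4289 m/s.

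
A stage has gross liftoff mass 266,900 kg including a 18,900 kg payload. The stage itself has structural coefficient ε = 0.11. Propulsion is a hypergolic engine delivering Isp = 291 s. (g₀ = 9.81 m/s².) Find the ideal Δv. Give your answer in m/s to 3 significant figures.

Stage wet mass = m₀ − payload = 266,900 − 18,900 = 248,000 kg.
Stage dry mass = ε × stage wet mass = 0.11 × 248,000 = 27,280 kg.
Burnout mass m_f = stage dry + payload = 27,280 + 18,900 = 46,180 kg.
v_e = Isp · g₀ = 291 × 9.81 = 2854.7 m/s.
Δv = v_e · ln(266,900/46,180) = 2854.7 × ln(5.78) = 2854.7 × 1.7543 ≈ 5008 m/s.

Δv ≈ 5010 m/s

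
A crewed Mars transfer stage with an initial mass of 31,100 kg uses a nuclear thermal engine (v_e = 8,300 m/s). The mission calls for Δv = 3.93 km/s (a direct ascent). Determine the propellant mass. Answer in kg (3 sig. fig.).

m₀/m_f = exp(Δv / v_e) = exp(3930 / 8300.0) = exp(0.4735) = 1.6056.
m_f = 31,100 / 1.6056 = 19,369.7 kg, so propellant = m₀ − m_f = 31,100 − 19,369.7 = 11,730.3 kg.

propellant mass ≈ 11700 kg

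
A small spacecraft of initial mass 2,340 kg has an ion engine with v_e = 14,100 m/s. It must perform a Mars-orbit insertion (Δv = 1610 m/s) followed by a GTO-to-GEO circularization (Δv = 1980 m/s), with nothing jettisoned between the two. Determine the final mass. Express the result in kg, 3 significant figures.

final mass ≈ 1810 kg

After the first burn: m = 2340 × exp(−1610/14100.0) = 2340 × 0.89209 = 2,087.49 kg.
After the second burn: m = 2,087.49 × exp(−1980/14100.0) = 2,087.49 × 0.86899 = 1,814.01 kg.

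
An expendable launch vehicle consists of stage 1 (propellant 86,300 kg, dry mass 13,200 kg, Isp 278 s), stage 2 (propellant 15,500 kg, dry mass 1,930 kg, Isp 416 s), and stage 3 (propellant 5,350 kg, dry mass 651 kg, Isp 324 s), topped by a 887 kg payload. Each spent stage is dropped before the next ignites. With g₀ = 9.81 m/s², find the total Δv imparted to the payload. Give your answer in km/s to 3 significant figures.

Δv ≈ 12.2 km/s

Ignition mass of stage 1 = 86,300+13,200 + 15,500+1,930 + 5,350+651 + 887 = 123,818 kg.
Stage 1: m₀ = 123,818 kg, m_f = 123,818 − 86,300 = 37,518 kg; Δv = 278×9.81×ln(3.3) = 2727.2×1.1940 ≈ 3256 m/s.
Stage 2: m₀ = 24,318 kg, m_f = 24,318 − 15,500 = 8,818 kg; Δv = 416×9.81×ln(2.758) = 4081.0×1.0144 ≈ 4140 m/s.
Stage 3: m₀ = 6,888 kg, m_f = 6,888 − 5,350 = 1,538 kg; Δv = 324×9.81×ln(4.479) = 3178.4×1.4993 ≈ 4765 m/s.
Total Δv = 3256 + 4140 + 4765 = 12161 m/s.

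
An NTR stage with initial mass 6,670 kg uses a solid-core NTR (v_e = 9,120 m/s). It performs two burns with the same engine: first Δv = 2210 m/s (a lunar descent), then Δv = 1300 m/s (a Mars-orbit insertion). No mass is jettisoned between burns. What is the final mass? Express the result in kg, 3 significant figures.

After the first burn: m = 6670 × exp(−2210/9120.0) = 6670 × 0.78480 = 5,234.62 kg.
After the second burn: m = 5,234.62 × exp(−1300/9120.0) = 5,234.62 × 0.86715 = 4,539.2 kg.

final mass ≈ 4540 kg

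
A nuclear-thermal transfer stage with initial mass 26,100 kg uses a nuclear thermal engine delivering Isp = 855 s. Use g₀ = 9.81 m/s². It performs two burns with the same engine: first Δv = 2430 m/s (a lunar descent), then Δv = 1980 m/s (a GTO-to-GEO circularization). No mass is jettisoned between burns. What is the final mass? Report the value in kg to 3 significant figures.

v_e = Isp · g₀ = 855 × 9.81 = 8387.6 m/s.
After the first burn: m = 26100 × exp(−2430/8387.6) = 26100 × 0.74848 = 19,535.3 kg.
After the second burn: m = 19,535.3 × exp(−1980/8387.6) = 19,535.3 × 0.78973 = 15,427.6 kg.

final mass ≈ 15400 kg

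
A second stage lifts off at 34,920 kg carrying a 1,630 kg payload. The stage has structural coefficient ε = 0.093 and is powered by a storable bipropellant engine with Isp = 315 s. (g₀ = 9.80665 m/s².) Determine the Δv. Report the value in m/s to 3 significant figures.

Stage wet mass = m₀ − payload = 34,920 − 1,630 = 33,290 kg.
Stage dry mass = ε × stage wet mass = 0.093 × 33,290 = 3,095.97 kg.
Burnout mass m_f = stage dry + payload = 3,095.97 + 1,630 = 4,725.97 kg.
v_e = Isp · g₀ = 315 × 9.80665 = 3089.1 m/s.
From the ideal rocket equation, Δv = v_e · ln(34,920/4,725.97) = 3089.1 × ln(7.389) = 3089.1 × 2.0000 ≈ 6178 m/s.

Δv ≈ 6180 m/s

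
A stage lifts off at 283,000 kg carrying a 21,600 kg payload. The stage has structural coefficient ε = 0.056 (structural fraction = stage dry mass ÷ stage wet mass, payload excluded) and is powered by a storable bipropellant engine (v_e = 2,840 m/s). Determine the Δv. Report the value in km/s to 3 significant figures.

Stage wet mass = m₀ − payload = 283,000 − 21,600 = 261,400 kg.
Stage dry mass = ε × stage wet mass = 0.056 × 261,400 = 14,638.4 kg.
Burnout mass m_f = stage dry + payload = 14,638.4 + 21,600 = 36,238.4 kg.
Using Δv = v_e ln(m₀/m_f): Δv = v_e · ln(283,000/36,238.4) = 2840.0 × ln(7.809) = 2840.0 × 2.0553 ≈ 5837 m/s.

Δv ≈ 5.84 km/s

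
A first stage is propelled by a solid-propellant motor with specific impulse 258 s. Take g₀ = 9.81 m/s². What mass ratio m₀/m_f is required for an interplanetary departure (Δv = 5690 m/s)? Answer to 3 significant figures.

v_e = Isp · g₀ = 258 × 9.81 = 2531.0 m/s.
Rocket equation: m₀/m_f = exp(Δv / v_e) = exp(5690 / 2531.0) = exp(2.2481) = 9.4701.

mass ratio ≈ 9.47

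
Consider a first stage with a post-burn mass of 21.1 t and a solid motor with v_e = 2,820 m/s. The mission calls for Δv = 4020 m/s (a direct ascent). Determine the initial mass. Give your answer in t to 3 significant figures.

From the ideal rocket equation, m₀/m_f = exp(Δv / v_e) = exp(4020 / 2820.0) = exp(1.4255) = 4.1601.
m₀ = m_f × 4.1601 = 21.1 × 4.1601 = 87.7781 t.

initial mass ≈ 87.8 t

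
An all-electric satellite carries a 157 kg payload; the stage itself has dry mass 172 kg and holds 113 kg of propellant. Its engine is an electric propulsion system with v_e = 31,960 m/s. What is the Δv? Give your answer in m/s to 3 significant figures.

Δv ≈ 9440 m/s

m₀ = payload + dry + propellant = 157 + 172 + 113 = 442 kg.
m_f = payload + dry = 157 + 172 = 329 kg.
By the Tsiolkovsky rocket equation, Δv = v_e · ln(m₀/m_f) = 31960.0 × ln(1.343) = 31960.0 × 0.2953 ≈ 9436.3 m/s.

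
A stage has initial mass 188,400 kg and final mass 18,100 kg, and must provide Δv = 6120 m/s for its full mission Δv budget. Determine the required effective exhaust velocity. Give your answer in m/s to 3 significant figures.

ln(m₀/m_f) = ln(188400/18100) = ln(10.41) = 2.3427.
By the Tsiolkovsky rocket equation, v_e = Δv / ln(m₀/m_f) = 6120 / 2.3427 = 2612.4 m/s.

v_e ≈ 2610 m/s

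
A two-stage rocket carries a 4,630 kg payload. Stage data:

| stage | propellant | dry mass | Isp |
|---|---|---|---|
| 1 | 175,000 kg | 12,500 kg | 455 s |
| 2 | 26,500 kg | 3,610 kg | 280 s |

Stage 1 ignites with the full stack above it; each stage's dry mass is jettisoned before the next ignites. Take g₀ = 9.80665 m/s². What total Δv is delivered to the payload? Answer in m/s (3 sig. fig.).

Δv ≈ 10900 m/s

Ignition mass of stage 1 = 175,000+12,500 + 26,500+3,610 + 4,630 = 222,240 kg.
Stage 1: m₀ = 222,240 kg, m_f = 222,240 − 175,000 = 47,240 kg; Δv = 455×9.80665×ln(4.704) = 4462.0×1.5485 ≈ 6910 m/s.
Stage 2: m₀ = 34,740 kg, m_f = 34,740 − 26,500 = 8,240 kg; Δv = 280×9.80665×ln(4.216) = 2745.9×1.4389 ≈ 3951 m/s.
Total Δv = 6910 + 3951 = 10861 m/s.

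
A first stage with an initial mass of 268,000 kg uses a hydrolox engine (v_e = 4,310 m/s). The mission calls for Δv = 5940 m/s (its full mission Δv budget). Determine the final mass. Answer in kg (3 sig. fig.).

m₀/m_f = exp(Δv / v_e) = exp(5940 / 4310.0) = exp(1.3782) = 3.9677.
m_f = m₀ / 3.9677 = 268,000 / 3.9677 = 67,545.4 kg.

final mass ≈ 67500 kg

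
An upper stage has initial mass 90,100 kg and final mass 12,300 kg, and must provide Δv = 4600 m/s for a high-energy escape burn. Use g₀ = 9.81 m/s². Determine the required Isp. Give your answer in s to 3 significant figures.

ln(m₀/m_f) = ln(90100/12300) = ln(7.325) = 1.9913.
v_e = Δv / ln(m₀/m_f) = 4600 / 1.9913 = 2310.0 m/s.
Isp = v_e / g₀ = 2310.0 / 9.81 = 235.5 s.

Isp ≈ 235 s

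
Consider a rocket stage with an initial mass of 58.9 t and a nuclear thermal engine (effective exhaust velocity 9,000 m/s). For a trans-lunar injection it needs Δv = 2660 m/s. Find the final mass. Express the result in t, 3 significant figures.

By the Tsiolkovsky rocket equation, m₀/m_f = exp(Δv / v_e) = exp(2660 / 9000.0) = exp(0.2956) = 1.3439.
m_f = m₀ / 1.3439 = 58.9 / 1.3439 = 43.8277 t.

final mass ≈ 43.8 t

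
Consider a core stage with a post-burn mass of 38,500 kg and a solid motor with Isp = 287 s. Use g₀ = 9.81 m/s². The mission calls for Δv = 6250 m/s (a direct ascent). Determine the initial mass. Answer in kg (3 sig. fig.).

v_e = Isp · g₀ = 287 × 9.81 = 2815.5 m/s.
By the Tsiolkovsky rocket equation, m₀/m_f = exp(Δv / v_e) = exp(6250 / 2815.5) = exp(2.2199) = 9.2062.
m₀ = m_f × 9.2062 = 38,500 × 9.2062 = 354,439 kg.

initial mass ≈ 354000 kg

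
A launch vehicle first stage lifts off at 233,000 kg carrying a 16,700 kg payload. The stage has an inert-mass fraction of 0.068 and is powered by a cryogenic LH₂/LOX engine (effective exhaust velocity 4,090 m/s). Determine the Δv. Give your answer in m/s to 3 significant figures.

Stage wet mass = m₀ − payload = 233,000 − 16,700 = 216,300 kg.
Stage dry mass = ε × stage wet mass = 0.068 × 216,300 = 14,708.4 kg.
Burnout mass m_f = stage dry + payload = 14,708.4 + 16,700 = 31,408.4 kg.
Using Δv = v_e ln(m₀/m_f): Δv = v_e · ln(233,000/31,408.4) = 4090.0 × ln(7.418) = 4090.0 × 2.0040 ≈ 8196 m/s.

Δv ≈ 8200 m/s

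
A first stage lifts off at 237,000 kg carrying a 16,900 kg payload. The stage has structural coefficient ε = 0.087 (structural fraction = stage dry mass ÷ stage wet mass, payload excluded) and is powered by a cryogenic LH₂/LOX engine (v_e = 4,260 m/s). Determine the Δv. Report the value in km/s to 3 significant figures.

Δv ≈ 8.02 km/s

Stage wet mass = m₀ − payload = 237,000 − 16,900 = 220,100 kg.
Stage dry mass = ε × stage wet mass = 0.087 × 220,100 = 19,148.7 kg.
Burnout mass m_f = stage dry + payload = 19,148.7 + 16,900 = 36,048.7 kg.
Δv = v_e · ln(237,000/36,048.7) = 4260.0 × ln(6.574) = 4260.0 × 1.8832 ≈ 8022 m/s.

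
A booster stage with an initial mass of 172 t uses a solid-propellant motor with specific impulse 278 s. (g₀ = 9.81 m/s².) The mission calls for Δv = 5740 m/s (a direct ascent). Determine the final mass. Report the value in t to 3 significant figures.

final mass ≈ 21.0 t

v_e = Isp · g₀ = 278 × 9.81 = 2727.2 m/s.
From the ideal rocket equation, m₀/m_f = exp(Δv / v_e) = exp(5740 / 2727.2) = exp(2.1047) = 8.2050.
m_f = m₀ / 8.2050 = 172 / 8.2050 = 20.9628 t.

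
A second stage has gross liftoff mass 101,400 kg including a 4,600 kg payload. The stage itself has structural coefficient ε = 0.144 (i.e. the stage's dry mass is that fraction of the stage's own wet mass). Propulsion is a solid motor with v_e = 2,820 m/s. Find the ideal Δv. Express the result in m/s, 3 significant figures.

Stage wet mass = m₀ − payload = 101,400 − 4,600 = 96,800 kg.
Stage dry mass = ε × stage wet mass = 0.144 × 96,800 = 13,939.2 kg.
Burnout mass m_f = stage dry + payload = 13,939.2 + 4,600 = 18,539.2 kg.
Using Δv = v_e ln(m₀/m_f): Δv = v_e · ln(101,400/18,539.2) = 2820.0 × ln(5.469) = 2820.0 × 1.6992 ≈ 4792 m/s.

Δv ≈ 4790 m/s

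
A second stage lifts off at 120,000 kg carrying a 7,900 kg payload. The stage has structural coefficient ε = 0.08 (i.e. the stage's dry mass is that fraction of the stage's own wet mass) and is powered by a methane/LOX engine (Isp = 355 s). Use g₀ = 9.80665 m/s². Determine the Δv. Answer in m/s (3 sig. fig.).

Δv ≈ 6830 m/s

Stage wet mass = m₀ − payload = 120,000 − 7,900 = 112,100 kg.
Stage dry mass = ε × stage wet mass = 0.08 × 112,100 = 8,968 kg.
Burnout mass m_f = stage dry + payload = 8,968 + 7,900 = 16,868 kg.
v_e = Isp · g₀ = 355 × 9.80665 = 3481.4 m/s.
Rocket equation: Δv = v_e · ln(120,000/16,868) = 3481.4 × ln(7.114) = 3481.4 × 1.9621 ≈ 6831 m/s.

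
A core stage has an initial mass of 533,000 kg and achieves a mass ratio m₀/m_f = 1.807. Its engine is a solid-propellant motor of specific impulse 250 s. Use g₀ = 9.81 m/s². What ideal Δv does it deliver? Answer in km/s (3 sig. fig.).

v_e = Isp · g₀ = 250 × 9.81 = 2452.5 m/s.
Δv = v_e · ln(1.807) = 2452.5 × 0.5917 ≈ 1451.1 m/s.

Δv ≈ 1.45 km/s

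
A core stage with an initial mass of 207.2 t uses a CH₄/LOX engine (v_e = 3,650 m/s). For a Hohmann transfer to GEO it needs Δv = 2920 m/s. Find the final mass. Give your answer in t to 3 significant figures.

m₀/m_f = exp(Δv / v_e) = exp(2920 / 3650.0) = exp(0.8000) = 2.2255.
m_f = m₀ / 2.2255 = 207.2 / 2.2255 = 93.1027 t.

final mass ≈ 93.1 t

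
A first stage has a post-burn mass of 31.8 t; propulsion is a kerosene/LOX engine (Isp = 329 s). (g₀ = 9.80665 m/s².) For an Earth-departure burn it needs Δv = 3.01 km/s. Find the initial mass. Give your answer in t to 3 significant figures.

initial mass ≈ 80.8 t

v_e = Isp · g₀ = 329 × 9.80665 = 3226.4 m/s.
Using Δv = v_e ln(m₀/m_f): m₀/m_f = exp(Δv / v_e) = exp(3010 / 3226.4) = exp(0.9329) = 2.5420.
m₀ = m_f × 2.5420 = 31.8 × 2.5420 = 80.8356 t.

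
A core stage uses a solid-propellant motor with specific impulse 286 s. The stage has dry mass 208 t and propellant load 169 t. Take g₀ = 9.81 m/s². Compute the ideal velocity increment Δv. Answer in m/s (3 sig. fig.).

v_e = Isp · g₀ = 286 × 9.81 = 2805.7 m/s.
m₀ = m_dry + m_prop = 208 + 169 = 377 t.
Rocket equation: Δv = v_e · ln(m₀/m_f) = 2805.7 × ln(1.812) = 2805.7 × 0.5947 ≈ 1668.5 m/s.

Δv ≈ 1670 m/s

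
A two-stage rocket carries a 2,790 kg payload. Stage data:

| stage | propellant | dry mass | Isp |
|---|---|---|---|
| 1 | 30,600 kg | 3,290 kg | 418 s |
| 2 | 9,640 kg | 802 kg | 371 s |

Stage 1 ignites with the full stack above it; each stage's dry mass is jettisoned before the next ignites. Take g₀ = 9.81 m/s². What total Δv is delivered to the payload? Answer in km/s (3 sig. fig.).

Ignition mass of stage 1 = 30,600+3,290 + 9,640+802 + 2,790 = 47,122 kg.
Stage 1: m₀ = 47,122 kg, m_f = 47,122 − 30,600 = 16,522 kg; Δv = 418×9.81×ln(2.852) = 4100.6×1.0480 ≈ 4298 m/s.
Stage 2: m₀ = 13,232 kg, m_f = 13,232 − 9,640 = 3,592 kg; Δv = 371×9.81×ln(3.684) = 3639.5×1.3039 ≈ 4746 m/s.
Total Δv = 4298 + 4746 = 9044 m/s.

Δv ≈ 9.04 km/s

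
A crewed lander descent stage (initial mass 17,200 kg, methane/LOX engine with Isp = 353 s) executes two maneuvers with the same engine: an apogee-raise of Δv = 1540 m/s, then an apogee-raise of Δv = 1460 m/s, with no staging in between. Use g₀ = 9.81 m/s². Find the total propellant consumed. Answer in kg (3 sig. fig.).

v_e = Isp · g₀ = 353 × 9.81 = 3462.9 m/s.
After the first burn: m = 17200 × exp(−1540/3462.9) = 17200 × 0.64101 = 11,025.4 kg.
After the second burn: m = 11,025.4 × exp(−1460/3462.9) = 11,025.4 × 0.65599 = 7,232.55 kg.
Total propellant = m₀ − m_final = 17200 − 7,232.55 = 9,967.45 kg.

total propellant consumed ≈ 9970 kg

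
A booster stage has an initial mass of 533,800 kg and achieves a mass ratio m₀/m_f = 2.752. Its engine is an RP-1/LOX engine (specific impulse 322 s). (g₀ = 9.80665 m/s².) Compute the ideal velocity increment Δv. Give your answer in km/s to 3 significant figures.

Δv ≈ 3.20 km/s

v_e = Isp · g₀ = 322 × 9.80665 = 3157.7 m/s.
Rocket equation: Δv = v_e · ln(2.752) = 3157.7 × 1.0123 ≈ 3196.7 m/s.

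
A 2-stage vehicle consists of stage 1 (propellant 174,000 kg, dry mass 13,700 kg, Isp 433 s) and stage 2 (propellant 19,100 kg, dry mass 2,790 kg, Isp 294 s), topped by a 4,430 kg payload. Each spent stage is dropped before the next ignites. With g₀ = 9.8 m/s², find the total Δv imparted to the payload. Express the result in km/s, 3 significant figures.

Ignition mass of stage 1 = 174,000+13,700 + 19,100+2,790 + 4,430 = 214,020 kg.
Stage 1: m₀ = 214,020 kg, m_f = 214,020 − 174,000 = 40,020 kg; Δv = 433×9.8×ln(5.348) = 4243.4×1.6767 ≈ 7115 m/s.
Stage 2: m₀ = 26,320 kg, m_f = 26,320 − 19,100 = 7,220 kg; Δv = 294×9.8×ln(3.645) = 2881.2×1.2935 ≈ 3727 m/s.
Total Δv = 7115 + 3727 = 10842 m/s.

Δv ≈ 10.8 km/s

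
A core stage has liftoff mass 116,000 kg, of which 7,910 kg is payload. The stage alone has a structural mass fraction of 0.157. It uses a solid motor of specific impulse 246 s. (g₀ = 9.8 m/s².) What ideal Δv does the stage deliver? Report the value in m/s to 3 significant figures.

Δv ≈ 3710 m/s

Stage wet mass = m₀ − payload = 116,000 − 7,910 = 108,090 kg.
Stage dry mass = ε × stage wet mass = 0.157 × 108,090 = 16,970.1 kg.
Burnout mass m_f = stage dry + payload = 16,970.1 + 7,910 = 24,880.1 kg.
v_e = Isp · g₀ = 246 × 9.8 = 2410.8 m/s.
From the ideal rocket equation, Δv = v_e · ln(116,000/24,880.1) = 2410.8 × ln(4.662) = 2410.8 × 1.5395 ≈ 3711 m/s.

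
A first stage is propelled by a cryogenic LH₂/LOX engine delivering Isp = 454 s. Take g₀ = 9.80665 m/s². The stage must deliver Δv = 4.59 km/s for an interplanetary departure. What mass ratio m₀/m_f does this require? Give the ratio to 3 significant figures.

mass ratio ≈ 2.80

v_e = Isp · g₀ = 454 × 9.80665 = 4452.2 m/s.
m₀/m_f = exp(Δv / v_e) = exp(4590 / 4452.2) = exp(1.0309) = 2.8037.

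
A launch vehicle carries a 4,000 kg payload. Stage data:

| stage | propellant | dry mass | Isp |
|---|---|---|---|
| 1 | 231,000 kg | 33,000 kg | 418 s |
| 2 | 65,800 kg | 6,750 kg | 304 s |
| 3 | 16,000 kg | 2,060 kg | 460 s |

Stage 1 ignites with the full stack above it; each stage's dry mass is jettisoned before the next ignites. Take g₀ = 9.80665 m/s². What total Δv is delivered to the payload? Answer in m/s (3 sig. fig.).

Δv ≈ 13600 m/s

Ignition mass of stage 1 = 231,000+33,000 + 65,800+6,750 + 16,000+2,060 + 4,000 = 358,610 kg.
Stage 1: m₀ = 358,610 kg, m_f = 358,610 − 231,000 = 127,610 kg; Δv = 418×9.80665×ln(2.81) = 4099.2×1.0333 ≈ 4236 m/s.
Stage 2: m₀ = 94,610 kg, m_f = 94,610 − 65,800 = 28,810 kg; Δv = 304×9.80665×ln(3.284) = 2981.2×1.1890 ≈ 3545 m/s.
Stage 3: m₀ = 22,060 kg, m_f = 22,060 − 16,000 = 6,060 kg; Δv = 460×9.80665×ln(3.64) = 4511.1×1.2921 ≈ 5829 m/s.
Total Δv = 4236 + 3545 + 5829 = 13610 m/s.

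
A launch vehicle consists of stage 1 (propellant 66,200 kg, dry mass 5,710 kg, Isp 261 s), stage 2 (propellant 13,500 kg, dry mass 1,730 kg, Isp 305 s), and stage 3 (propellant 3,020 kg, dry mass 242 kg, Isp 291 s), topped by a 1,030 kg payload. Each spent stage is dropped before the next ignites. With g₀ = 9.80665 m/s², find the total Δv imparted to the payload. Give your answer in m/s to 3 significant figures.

Δv ≈ 10300 m/s

Ignition mass of stage 1 = 66,200+5,710 + 13,500+1,730 + 3,020+242 + 1,030 = 91,432 kg.
Stage 1: m₀ = 91,432 kg, m_f = 91,432 − 66,200 = 25,232 kg; Δv = 261×9.80665×ln(3.624) = 2559.5×1.2875 ≈ 3295 m/s.
Stage 2: m₀ = 19,522 kg, m_f = 19,522 − 13,500 = 6,022 kg; Δv = 305×9.80665×ln(3.242) = 2991.0×1.1761 ≈ 3518 m/s.
Stage 3: m₀ = 4,292 kg, m_f = 4,292 − 3,020 = 1,272 kg; Δv = 291×9.80665×ln(3.374) = 2853.7×1.2162 ≈ 3471 m/s.
Total Δv = 3295 + 3518 + 3471 = 10284 m/s.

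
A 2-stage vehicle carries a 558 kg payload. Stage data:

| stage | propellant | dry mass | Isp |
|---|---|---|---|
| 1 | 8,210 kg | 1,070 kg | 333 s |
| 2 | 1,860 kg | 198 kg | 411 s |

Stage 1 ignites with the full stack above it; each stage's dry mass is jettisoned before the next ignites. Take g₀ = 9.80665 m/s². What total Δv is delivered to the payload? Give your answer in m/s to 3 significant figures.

Ignition mass of stage 1 = 8,210+1,070 + 1,860+198 + 558 = 11,896 kg.
Stage 1: m₀ = 11,896 kg, m_f = 11,896 − 8,210 = 3,686 kg; Δv = 333×9.80665×ln(3.227) = 3265.6×1.1717 ≈ 3826 m/s.
Stage 2: m₀ = 2,616 kg, m_f = 2,616 − 1,860 = 756 kg; Δv = 411×9.80665×ln(3.46) = 4030.5×1.2414 ≈ 5003 m/s.
Total Δv = 3826 + 5003 = 8829 m/s.

Δv ≈ 8830 m/s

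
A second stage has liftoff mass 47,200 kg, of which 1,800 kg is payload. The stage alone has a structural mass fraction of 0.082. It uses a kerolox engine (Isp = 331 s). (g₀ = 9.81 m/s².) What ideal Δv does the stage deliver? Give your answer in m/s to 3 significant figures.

Stage wet mass = m₀ − payload = 47,200 − 1,800 = 45,400 kg.
Stage dry mass = ε × stage wet mass = 0.082 × 45,400 = 3,722.8 kg.
Burnout mass m_f = stage dry + payload = 3,722.8 + 1,800 = 5,522.8 kg.
v_e = Isp · g₀ = 331 × 9.81 = 3247.1 m/s.
Using Δv = v_e ln(m₀/m_f): Δv = v_e · ln(47,200/5,522.8) = 3247.1 × ln(8.546) = 3247.1 × 2.1455 ≈ 6967 m/s.

Δv ≈ 6970 m/s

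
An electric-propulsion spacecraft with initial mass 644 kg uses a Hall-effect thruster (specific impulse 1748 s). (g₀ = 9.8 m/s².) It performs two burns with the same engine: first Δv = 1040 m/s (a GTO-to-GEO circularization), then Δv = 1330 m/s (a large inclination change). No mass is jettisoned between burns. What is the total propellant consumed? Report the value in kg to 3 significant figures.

v_e = Isp · g₀ = 1748 × 9.8 = 17130.4 m/s.
After the first burn: m = 644 × exp(−1040/17130.4) = 644 × 0.94110 = 606.068 kg.
After the second burn: m = 606.068 × exp(−1330/17130.4) = 606.068 × 0.92530 = 560.795 kg.
Total propellant = m₀ − m_final = 644 − 560.795 = 83.205 kg.

total propellant consumed ≈ 83.2 kg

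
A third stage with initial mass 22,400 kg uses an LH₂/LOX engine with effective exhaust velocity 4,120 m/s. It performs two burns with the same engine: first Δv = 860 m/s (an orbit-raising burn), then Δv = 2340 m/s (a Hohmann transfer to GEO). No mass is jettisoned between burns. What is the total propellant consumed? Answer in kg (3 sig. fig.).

total propellant consumed ≈ 12100 kg

After the first burn: m = 22400 × exp(−860/4120.0) = 22400 × 0.81161 = 18,180.1 kg.
After the second burn: m = 18,180.1 × exp(−2340/4120.0) = 18,180.1 × 0.56668 = 10,302.3 kg.
Total propellant = m₀ − m_final = 22400 − 10,302.3 = 12,097.7 kg.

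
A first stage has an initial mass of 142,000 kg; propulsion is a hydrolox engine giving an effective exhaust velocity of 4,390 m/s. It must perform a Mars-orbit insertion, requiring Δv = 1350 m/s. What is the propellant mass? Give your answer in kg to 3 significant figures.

m₀/m_f = exp(Δv / v_e) = exp(1350 / 4390.0) = exp(0.3075) = 1.3600.
m_f = 142,000 / 1.3600 = 104,412 kg, so propellant = m₀ − m_f = 142,000 − 104,412 = 37,588 kg.

propellant mass ≈ 37600 kg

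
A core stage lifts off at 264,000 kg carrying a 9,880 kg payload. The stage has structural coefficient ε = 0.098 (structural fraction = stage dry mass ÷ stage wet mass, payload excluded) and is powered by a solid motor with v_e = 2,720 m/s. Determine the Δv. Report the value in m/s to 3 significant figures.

Stage wet mass = m₀ − payload = 264,000 − 9,880 = 254,120 kg.
Stage dry mass = ε × stage wet mass = 0.098 × 254,120 = 24,903.8 kg.
Burnout mass m_f = stage dry + payload = 24,903.8 + 9,880 = 34,783.8 kg.
Δv = v_e · ln(264,000/34,783.8) = 2720.0 × ln(7.59) = 2720.0 × 2.0268 ≈ 5513 m/s.

Δv ≈ 5510 m/s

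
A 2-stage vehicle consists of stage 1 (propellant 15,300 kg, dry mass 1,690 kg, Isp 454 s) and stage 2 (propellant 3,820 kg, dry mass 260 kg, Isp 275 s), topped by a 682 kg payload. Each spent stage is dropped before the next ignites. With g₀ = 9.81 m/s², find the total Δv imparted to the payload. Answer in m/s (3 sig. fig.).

Ignition mass of stage 1 = 15,300+1,690 + 3,820+260 + 682 = 21,752 kg.
Stage 1: m₀ = 21,752 kg, m_f = 21,752 − 15,300 = 6,452 kg; Δv = 454×9.81×ln(3.371) = 4453.7×1.2153 ≈ 5413 m/s.
Stage 2: m₀ = 4,762 kg, m_f = 4,762 − 3,820 = 942 kg; Δv = 275×9.81×ln(5.055) = 2697.8×1.6204 ≈ 4371 m/s.
Total Δv = 5413 + 4371 = 9784 m/s.

Δv ≈ 9780 m/s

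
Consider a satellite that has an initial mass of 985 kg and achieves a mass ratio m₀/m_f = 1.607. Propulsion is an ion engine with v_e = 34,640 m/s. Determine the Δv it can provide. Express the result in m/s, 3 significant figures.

Δv = v_e · ln(1.607) = 34640.0 × 0.4744 ≈ 16432.1 m/s.

Δv ≈ 16400 m/s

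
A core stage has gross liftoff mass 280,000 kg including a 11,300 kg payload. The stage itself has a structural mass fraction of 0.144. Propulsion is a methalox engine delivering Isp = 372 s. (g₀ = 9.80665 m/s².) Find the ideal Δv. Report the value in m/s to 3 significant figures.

Δv ≈ 6290 m/s

Stage wet mass = m₀ − payload = 280,000 − 11,300 = 268,700 kg.
Stage dry mass = ε × stage wet mass = 0.144 × 268,700 = 38,692.8 kg.
Burnout mass m_f = stage dry + payload = 38,692.8 + 11,300 = 49,992.8 kg.
v_e = Isp · g₀ = 372 × 9.80665 = 3648.1 m/s.
Δv = v_e · ln(280,000/49,992.8) = 3648.1 × ln(5.601) = 3648.1 × 1.7229 ≈ 6285 m/s.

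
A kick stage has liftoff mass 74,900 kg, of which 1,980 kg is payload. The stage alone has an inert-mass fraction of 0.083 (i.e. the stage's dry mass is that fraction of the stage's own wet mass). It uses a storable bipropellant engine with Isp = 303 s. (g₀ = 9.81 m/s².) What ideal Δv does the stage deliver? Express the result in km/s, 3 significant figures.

Stage wet mass = m₀ − payload = 74,900 − 1,980 = 72,920 kg.
Stage dry mass = ε × stage wet mass = 0.083 × 72,920 = 6,052.36 kg.
Burnout mass m_f = stage dry + payload = 6,052.36 + 1,980 = 8,032.36 kg.
v_e = Isp · g₀ = 303 × 9.81 = 2972.4 m/s.
Δv = v_e · ln(74,900/8,032.36) = 2972.4 × ln(9.325) = 2972.4 × 2.2327 ≈ 6636 m/s.

Δv ≈ 6.64 km/s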